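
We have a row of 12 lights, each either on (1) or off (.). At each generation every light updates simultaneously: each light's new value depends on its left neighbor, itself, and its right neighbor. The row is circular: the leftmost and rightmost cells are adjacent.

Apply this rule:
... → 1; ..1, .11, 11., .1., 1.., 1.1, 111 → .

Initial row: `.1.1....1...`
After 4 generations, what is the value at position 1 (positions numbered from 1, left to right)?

.....11...11
.111....1...
.....11...11  (repeats generation 1; period 2)
generation 4: .111....1...
position 1 holds .

.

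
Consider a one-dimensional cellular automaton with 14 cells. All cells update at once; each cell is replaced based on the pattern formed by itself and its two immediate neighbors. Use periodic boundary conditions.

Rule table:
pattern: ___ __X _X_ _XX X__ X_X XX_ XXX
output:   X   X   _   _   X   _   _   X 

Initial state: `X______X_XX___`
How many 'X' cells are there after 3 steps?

7

step 1: _XXXXXX____XXX
step 2: __XXXX_XXXX_X_
step 3: XX_XX___XX___X
count of X: 7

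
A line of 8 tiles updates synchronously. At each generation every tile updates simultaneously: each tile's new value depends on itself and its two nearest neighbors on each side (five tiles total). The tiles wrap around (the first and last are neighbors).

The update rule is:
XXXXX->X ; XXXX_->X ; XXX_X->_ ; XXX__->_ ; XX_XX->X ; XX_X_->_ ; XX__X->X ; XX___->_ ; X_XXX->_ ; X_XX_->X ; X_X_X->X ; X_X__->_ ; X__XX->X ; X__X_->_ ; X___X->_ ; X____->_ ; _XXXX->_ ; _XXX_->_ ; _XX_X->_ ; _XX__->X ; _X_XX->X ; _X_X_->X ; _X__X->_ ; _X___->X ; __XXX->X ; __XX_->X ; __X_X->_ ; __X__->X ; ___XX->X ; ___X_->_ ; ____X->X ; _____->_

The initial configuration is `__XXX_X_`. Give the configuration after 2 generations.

XXX__X__

_XX____X
XXX__X__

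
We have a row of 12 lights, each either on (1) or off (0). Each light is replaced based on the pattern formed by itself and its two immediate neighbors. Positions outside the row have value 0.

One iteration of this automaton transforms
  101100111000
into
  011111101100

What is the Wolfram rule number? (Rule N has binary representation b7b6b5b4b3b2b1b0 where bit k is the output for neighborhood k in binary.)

122

position 7: 111 → 0  (bit 7 = 0)
position 3: 110 → 1  (bit 6 = 1)
position 1: 101 → 1  (bit 5 = 1)
position 4: 100 → 1  (bit 4 = 1)
position 2: 011 → 1  (bit 3 = 1)
position 0: 010 → 0  (bit 2 = 0)
position 5: 001 → 1  (bit 1 = 1)
position 10: 000 → 0  (bit 0 = 0)
bits b7..b0 = 01111010 = 122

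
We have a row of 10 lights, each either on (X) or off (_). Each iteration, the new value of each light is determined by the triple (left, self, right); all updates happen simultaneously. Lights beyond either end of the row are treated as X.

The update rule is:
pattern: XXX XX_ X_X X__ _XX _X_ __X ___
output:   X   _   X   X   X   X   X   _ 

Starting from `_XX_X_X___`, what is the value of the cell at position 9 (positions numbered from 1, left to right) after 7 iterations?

XX_XXXXX_X
X_XXXXX_XX
_XXXXX_XXX
XXXXX_XXXX
XXXX_XXXXX
XXX_XXXXXX
XX_XXXXXXX
position 9 holds X

X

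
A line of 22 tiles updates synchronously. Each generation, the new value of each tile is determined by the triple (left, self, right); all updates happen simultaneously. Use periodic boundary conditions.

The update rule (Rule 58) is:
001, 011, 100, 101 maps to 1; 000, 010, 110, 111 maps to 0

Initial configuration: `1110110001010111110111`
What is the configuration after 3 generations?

0001101010101100001100
0011010101011010011010
0110101010110101110101

0110101010110101110101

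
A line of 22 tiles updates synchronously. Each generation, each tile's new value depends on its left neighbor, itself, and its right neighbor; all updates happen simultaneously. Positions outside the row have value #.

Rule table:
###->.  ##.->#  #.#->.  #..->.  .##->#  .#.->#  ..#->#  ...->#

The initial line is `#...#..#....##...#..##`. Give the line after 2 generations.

#.#.#.##.#...#.#.#.##.

generation 1: #.###.##.#####.###.##.
generation 2: #.#.#.##.#...#.#.#.##.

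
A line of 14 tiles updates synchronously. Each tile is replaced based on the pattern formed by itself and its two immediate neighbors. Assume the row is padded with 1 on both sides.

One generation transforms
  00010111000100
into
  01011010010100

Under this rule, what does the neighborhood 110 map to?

At position 7 the neighborhood is 110; the next row has 0 there.

0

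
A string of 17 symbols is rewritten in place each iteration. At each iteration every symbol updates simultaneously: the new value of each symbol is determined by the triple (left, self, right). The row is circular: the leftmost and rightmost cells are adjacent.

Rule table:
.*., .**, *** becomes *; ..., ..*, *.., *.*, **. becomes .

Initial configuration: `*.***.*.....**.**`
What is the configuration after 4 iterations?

..**..*.....*..**
..*...*.....*..*.
..*...*.....*..*.  (fixed point — unchanged through iteration 4)

..*...*.....*..*.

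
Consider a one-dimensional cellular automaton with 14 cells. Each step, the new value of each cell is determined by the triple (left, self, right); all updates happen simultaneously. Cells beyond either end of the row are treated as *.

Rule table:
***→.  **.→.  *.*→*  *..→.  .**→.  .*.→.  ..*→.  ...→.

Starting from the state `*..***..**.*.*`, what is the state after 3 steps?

..........*.*.
...........*.*
............*.

............*.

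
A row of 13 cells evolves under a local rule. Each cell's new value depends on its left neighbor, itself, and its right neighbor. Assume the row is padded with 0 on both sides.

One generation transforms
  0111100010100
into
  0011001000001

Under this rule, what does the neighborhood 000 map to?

1

At position 6 the neighborhood is 000; the next row has 1 there.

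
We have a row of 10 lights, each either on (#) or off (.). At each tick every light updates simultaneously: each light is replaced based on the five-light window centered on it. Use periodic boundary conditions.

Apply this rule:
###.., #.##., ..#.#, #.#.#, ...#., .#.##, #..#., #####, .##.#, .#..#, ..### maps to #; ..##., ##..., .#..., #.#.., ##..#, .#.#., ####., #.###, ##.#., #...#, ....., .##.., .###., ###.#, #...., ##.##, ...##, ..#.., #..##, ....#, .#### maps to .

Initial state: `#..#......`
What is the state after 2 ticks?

.##......#
##......##

##......##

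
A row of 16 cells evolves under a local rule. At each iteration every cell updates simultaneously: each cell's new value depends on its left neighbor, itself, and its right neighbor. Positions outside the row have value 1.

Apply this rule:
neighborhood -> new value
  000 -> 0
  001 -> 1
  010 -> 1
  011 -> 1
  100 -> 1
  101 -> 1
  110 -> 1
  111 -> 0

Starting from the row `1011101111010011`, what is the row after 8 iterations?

0011100011000110

iteration 1: 1110111001111110
iteration 2: 0011101111000011
iteration 3: 1110111001100110
iteration 4: 0011101111111111
iteration 5: 1110111000000000
iteration 6: 0011101100000001
iteration 7: 1110111110000011
iteration 8: 0011100011000110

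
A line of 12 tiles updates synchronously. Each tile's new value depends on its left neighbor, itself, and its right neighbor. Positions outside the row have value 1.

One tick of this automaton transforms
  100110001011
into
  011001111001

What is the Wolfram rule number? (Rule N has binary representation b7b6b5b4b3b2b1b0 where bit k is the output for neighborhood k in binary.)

position 11: 111 → 1  (bit 7 = 1)
position 0: 110 → 0  (bit 6 = 0)
position 9: 101 → 0  (bit 5 = 0)
position 1: 100 → 1  (bit 4 = 1)
position 3: 011 → 0  (bit 3 = 0)
position 8: 010 → 1  (bit 2 = 1)
position 2: 001 → 1  (bit 1 = 1)
position 6: 000 → 1  (bit 0 = 1)
bits b7..b0 = 10010111 = 151

151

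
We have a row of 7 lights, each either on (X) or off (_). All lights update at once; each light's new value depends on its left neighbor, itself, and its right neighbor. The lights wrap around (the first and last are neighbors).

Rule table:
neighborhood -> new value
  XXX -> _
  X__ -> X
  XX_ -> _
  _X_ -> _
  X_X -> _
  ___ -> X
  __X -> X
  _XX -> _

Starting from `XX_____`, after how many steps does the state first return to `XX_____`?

2

__XXXXX
XX_____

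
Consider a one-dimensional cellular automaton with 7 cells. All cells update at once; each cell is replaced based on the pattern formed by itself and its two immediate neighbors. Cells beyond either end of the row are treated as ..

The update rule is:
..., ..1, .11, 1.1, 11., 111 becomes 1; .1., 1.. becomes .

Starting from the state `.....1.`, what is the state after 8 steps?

11111..
11111.1
111111.
111111.  (fixed point — unchanged through step 8)

111111.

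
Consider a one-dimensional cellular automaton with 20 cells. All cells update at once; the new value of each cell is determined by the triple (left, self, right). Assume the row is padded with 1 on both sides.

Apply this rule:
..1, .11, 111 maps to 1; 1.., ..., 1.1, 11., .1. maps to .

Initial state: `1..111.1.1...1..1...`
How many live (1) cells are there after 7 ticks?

9

tick 1: ..111.......1..1...1
tick 2: .111.......1..1...11
tick 3: .11.......1..1...111
tick 4: .1.......1..1...1111
tick 5: ........1..1...11111
tick 6: .......1..1...111111
tick 7: ......1..1...1111111
count of 1: 9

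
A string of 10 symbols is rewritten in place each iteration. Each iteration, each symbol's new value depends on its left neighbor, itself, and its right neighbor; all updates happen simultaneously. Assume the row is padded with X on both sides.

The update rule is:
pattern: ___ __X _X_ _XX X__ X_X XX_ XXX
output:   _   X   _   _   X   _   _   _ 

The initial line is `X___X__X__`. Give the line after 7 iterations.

_X_X_XX_XX
__________
X________X
_X______X_
__X____X__
XX_X__X_XX
____XX____

____XX____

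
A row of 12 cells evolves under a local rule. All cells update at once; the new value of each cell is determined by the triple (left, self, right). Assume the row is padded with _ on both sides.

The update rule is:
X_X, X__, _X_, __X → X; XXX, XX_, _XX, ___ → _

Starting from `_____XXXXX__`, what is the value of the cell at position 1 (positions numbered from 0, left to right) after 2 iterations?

____X_____X_
___XXX___XXX
position 1 holds _

_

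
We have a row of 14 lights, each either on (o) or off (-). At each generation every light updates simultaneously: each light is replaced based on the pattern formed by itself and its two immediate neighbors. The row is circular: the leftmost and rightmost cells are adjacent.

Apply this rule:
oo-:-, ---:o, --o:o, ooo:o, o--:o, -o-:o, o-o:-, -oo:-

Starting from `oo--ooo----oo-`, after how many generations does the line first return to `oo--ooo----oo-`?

12

--oo-o-oooo---
oo---o--oo-ooo
o-oooooo----oo
---oooo-oooo-o
ooo-oo---oo--o
oo----ooo--oo-
--oooo-o-oo---
oo-oo--o---ooo
o----oooooo-oo
-oooo-oooo---o
--oo---oo-oooo
oo--ooo----oo-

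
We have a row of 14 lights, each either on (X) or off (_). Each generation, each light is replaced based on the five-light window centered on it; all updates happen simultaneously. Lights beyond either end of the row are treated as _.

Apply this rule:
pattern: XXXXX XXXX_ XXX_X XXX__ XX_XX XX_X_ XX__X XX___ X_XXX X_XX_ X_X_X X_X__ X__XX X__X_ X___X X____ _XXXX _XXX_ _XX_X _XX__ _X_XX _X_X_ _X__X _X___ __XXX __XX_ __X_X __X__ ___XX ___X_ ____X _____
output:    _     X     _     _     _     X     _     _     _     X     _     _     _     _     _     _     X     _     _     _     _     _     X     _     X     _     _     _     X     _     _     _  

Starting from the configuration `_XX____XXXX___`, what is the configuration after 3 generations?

____XXXX______

generation 1: X_____XXXX____
generation 2: _____XXXX_____
generation 3: ____XXXX______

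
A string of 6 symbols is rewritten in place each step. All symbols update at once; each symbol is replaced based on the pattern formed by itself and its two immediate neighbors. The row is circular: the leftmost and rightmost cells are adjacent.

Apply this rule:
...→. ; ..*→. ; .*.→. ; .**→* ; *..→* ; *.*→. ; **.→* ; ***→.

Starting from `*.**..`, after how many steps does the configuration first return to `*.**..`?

6

step 1: ..***.
step 2: ..*.**
step 3: *...**
step 4: **..*.
step 5: ***...
step 6: *.**..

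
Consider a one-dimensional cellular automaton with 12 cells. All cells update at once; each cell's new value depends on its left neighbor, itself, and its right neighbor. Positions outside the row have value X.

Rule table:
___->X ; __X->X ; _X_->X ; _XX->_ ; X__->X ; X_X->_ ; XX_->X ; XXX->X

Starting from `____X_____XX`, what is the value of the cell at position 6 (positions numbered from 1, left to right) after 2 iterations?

X

iteration 1: XXXXXXXXXX_X
iteration 2: XXXXXXXXXX__
position 6 holds X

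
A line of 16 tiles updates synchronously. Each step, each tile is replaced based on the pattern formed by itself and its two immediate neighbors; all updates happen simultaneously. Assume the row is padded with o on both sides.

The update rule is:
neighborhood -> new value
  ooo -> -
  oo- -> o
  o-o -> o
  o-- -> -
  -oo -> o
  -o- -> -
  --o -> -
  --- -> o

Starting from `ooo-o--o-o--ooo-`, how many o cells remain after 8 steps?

--oo----o---o-oo
--oo-oo---o--oo-
--ooooo-o----ooo
--o---oo--oo-o--
----o-oo--ooo---
-oo--ooo--o-o-o-
ooo--o-o---o-o-o
--o---o--o--o-oo
count of o: 6

6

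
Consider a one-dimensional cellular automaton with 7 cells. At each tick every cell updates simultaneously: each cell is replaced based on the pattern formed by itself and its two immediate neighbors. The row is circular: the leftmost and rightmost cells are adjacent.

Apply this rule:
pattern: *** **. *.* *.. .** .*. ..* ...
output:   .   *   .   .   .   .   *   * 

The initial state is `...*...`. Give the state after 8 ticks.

tick 1: ***..**
tick 2: ..*.*..
tick 3: **....*
tick 4: .*.***.
tick 5: *....*.
tick 6: ..***..
tick 7: **..*.*
tick 8: .*.*...

.*.*...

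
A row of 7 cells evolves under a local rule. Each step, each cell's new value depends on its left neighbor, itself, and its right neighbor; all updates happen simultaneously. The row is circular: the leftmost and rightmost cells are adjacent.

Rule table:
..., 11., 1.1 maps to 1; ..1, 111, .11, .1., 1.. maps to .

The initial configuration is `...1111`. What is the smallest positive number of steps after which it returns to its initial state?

.1....1
1..11..
....1..
111...1
..1.1..
1..1..1
1......
..1111.
1....1.
..11..1
...1...
11...11
.1.1...
..1..11
......1
.1111..
....1.1
.11..1.
..1....
1...111
1.1....
.1..11.
.....1.
1111...
...1.1.
11..1..
.1.....
...1111

28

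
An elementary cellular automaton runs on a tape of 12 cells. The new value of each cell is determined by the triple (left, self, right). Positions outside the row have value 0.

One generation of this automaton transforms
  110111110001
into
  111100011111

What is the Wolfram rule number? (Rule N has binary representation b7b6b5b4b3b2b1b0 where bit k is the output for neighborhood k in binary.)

127

position 4: 111 → 0  (bit 7 = 0)
position 1: 110 → 1  (bit 6 = 1)
position 2: 101 → 1  (bit 5 = 1)
position 8: 100 → 1  (bit 4 = 1)
position 0: 011 → 1  (bit 3 = 1)
position 11: 010 → 1  (bit 2 = 1)
position 10: 001 → 1  (bit 1 = 1)
position 9: 000 → 1  (bit 0 = 1)
bits b7..b0 = 01111111 = 127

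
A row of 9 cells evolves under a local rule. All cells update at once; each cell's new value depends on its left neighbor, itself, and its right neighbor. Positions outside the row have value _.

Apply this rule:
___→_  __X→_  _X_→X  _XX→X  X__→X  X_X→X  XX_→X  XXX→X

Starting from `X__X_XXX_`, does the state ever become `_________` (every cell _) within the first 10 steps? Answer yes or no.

no

step 1: XX_XXXXXX
step 2: XXXXXXXXX
step 3: XXXXXXXXX  (fixed point — unchanged through step 10)
step 10 is XXXXXXXXX, still not uniform _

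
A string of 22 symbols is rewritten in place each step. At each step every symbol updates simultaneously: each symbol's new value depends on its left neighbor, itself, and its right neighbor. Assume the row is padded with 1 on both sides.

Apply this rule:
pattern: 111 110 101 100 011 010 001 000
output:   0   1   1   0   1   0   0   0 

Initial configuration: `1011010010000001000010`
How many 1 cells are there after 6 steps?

1111100000000000000001
0000100000000000000001
0000000000000000000001
0000000000000000000001  (fixed point — unchanged through step 6)
count of 1: 1

1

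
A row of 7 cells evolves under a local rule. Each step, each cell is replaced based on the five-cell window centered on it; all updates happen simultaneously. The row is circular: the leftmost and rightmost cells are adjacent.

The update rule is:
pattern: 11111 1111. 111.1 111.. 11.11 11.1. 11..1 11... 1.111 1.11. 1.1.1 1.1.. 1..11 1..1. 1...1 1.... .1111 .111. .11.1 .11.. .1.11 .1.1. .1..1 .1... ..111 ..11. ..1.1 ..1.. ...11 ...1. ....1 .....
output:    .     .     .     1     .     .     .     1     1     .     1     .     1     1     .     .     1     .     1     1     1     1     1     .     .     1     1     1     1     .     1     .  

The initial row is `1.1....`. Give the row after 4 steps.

.1111.1

11...1.
.11..11
..1.111
.1111.1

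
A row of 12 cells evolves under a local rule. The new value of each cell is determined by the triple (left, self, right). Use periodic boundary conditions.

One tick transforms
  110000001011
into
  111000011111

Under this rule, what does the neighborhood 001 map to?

1

At position 7 the neighborhood is 001; the next row has 1 there.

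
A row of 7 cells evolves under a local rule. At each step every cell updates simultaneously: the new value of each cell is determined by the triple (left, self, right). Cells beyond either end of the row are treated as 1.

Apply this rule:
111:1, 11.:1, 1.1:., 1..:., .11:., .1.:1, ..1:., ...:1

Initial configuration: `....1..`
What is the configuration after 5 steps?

step 1: .11.1..
step 2: ..1.1..
step 3: ..1.1..  (fixed point — unchanged through step 5)

..1.1..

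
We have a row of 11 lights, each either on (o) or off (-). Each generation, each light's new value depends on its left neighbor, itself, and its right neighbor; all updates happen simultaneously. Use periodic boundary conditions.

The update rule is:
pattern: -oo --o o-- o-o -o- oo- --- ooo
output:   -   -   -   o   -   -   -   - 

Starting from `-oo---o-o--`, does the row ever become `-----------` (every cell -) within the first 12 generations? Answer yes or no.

yes

generation 1: -------o---
generation 2: -----------
all cells are - at generation 2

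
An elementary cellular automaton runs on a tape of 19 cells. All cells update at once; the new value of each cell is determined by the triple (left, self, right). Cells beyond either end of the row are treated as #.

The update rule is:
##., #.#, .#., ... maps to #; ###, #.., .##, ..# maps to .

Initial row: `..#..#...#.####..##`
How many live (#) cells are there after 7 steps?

8

step 1: ..#..#.#.##...#....
step 2: ..#..####.#.#.#.##.
step 3: ..#.....########.##
step 4: ..#.###........##..
step 5: ..##..#.######..#..
step 6: ...#..##.....#..#..
step 7: .#.#...#.###.#..#..
count of #: 8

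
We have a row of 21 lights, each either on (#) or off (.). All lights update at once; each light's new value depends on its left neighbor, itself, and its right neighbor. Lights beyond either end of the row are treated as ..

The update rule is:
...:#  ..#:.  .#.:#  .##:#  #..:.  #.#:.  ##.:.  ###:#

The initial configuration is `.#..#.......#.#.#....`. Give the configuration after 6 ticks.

.#..#.#####.#.#.#.###
.#..#.####..#.#.#.##.
.#..#.###...#.#.#.#..
.#..#.##..#.#.#.#.#.#
.#..#.#...#.#.#.#.#.#
.#..#.#.#.#.#.#.#.#.#

.#..#.#.#.#.#.#.#.#.#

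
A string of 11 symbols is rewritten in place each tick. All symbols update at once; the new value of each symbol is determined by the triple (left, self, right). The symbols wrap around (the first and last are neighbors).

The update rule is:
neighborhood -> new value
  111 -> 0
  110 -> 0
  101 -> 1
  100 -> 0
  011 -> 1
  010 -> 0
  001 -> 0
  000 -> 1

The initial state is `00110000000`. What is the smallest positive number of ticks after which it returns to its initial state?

tick 1: 10100111111
tick 2: 01000100000
tick 3: 00010001111
tick 4: 01000101000
tick 5: 00010010011
tick 6: 01000000010
tick 7: 00011111000
tick 8: 11010000011
tick 9: 00100111010
tick 10: 10000100100
tick 11: 00110000000

11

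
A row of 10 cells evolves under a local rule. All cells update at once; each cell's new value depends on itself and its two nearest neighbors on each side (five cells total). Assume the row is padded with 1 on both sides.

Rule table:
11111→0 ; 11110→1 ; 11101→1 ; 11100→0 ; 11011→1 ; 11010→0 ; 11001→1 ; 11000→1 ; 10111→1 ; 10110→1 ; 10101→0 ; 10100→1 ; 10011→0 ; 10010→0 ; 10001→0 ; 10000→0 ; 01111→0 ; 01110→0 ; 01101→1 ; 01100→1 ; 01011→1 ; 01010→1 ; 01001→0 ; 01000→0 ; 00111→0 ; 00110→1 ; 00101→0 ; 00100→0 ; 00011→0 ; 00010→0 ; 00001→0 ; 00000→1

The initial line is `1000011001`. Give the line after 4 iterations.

0100111000

iteration 1: 0100011100
iteration 2: 0100000010
iteration 3: 0100110001
iteration 4: 0100111000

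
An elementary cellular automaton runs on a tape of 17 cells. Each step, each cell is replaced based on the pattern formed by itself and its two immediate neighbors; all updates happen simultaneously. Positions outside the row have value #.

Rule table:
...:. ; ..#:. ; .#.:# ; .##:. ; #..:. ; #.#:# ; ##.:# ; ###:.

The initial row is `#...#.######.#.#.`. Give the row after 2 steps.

step 1: #...##.....######
step 2: #....#...........

#....#...........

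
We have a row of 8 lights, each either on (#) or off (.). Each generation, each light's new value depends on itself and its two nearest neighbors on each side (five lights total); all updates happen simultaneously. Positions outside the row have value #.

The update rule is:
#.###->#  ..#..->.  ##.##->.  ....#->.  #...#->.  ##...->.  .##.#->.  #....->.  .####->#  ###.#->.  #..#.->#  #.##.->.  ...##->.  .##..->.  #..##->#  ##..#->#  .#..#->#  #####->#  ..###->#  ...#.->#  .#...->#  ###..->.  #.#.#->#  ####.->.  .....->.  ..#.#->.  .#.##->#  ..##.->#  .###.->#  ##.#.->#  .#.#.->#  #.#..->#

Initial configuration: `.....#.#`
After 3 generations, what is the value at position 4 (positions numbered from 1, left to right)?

.

....#.##
...#.###
..#.####
position 4 holds .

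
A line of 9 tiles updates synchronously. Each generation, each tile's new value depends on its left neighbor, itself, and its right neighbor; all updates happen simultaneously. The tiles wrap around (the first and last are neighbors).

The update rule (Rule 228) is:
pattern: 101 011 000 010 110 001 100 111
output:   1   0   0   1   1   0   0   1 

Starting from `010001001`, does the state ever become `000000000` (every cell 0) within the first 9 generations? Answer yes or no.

generation 1: 110001001
generation 2: 110001000
generation 3: 010001000
generation 4: 010001000  (fixed point — unchanged through generation 9)
generation 9 is 010001000, still not uniform 0

no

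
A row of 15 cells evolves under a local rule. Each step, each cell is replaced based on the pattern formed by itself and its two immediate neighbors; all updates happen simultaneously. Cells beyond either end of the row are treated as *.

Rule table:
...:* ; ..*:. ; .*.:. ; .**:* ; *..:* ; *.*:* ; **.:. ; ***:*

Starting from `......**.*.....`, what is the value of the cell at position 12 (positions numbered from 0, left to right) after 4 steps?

step 1: *****.*.*.****.
step 2: ****.*.*.****.*
step 3: ***.*.*.****.**
step 4: **.*.*.****.***
position 12 holds *

*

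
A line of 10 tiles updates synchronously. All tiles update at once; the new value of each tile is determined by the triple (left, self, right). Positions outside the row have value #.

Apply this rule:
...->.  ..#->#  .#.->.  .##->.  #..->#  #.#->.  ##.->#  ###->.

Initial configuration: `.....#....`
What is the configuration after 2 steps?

#...#.#..#
##.#...##.

##.#...##.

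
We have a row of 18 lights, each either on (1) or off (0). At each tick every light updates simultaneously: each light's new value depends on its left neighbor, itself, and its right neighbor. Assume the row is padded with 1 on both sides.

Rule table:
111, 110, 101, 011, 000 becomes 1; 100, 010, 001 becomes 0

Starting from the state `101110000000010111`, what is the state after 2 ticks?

111111111111001111

111110111111001111
111111111111001111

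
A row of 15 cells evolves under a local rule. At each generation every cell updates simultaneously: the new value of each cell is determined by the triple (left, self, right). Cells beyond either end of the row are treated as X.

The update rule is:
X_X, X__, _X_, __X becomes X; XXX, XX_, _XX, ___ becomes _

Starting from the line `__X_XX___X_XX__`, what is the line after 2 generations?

generation 1: XXXX__X_XXX__XX
generation 2: ____XXXX___XX__

____XXXX___XX__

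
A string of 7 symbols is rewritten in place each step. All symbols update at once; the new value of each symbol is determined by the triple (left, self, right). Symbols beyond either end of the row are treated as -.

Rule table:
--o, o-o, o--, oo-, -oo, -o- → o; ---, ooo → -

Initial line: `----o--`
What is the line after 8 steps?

o-oo-oo

---ooo-
--oo-oo
-oooooo
oo----o
ooo--oo
o-ooooo
ooo---o
o-oo-oo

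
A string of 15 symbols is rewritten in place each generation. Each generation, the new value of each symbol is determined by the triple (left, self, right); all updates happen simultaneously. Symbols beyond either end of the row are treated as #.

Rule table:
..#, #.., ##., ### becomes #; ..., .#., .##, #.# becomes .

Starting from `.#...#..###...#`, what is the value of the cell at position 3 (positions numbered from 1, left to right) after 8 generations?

#

..#.#.##.###.#.
##.....#..##...
###...#.##.##.#
####.#...#..#..
####..#.#.##.##
######.....#..#
#######...#.##.
########.#...#.
position 3 holds #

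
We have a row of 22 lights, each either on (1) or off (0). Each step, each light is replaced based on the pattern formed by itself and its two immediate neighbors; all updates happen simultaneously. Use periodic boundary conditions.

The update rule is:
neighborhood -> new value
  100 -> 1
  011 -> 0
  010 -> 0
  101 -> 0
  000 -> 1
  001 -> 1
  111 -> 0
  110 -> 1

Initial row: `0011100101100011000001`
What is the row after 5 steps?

step 1: 1100111000111101111110
step 2: 0111001111000100000010
step 3: 1001110001111011111101
step 4: 1110011110001000000100
step 5: 0011100011110111111011

0011100011110111111011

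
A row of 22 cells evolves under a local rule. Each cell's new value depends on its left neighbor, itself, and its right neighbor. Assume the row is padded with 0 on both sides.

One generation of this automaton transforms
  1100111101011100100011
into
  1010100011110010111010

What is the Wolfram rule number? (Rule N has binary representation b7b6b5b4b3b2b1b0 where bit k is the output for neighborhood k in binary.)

position 5: 111 → 0  (bit 7 = 0)
position 1: 110 → 0  (bit 6 = 0)
position 8: 101 → 1  (bit 5 = 1)
position 2: 100 → 1  (bit 4 = 1)
position 0: 011 → 1  (bit 3 = 1)
position 9: 010 → 1  (bit 2 = 1)
position 3: 001 → 0  (bit 1 = 0)
position 18: 000 → 1  (bit 0 = 1)
bits b7..b0 = 00111101 = 61

61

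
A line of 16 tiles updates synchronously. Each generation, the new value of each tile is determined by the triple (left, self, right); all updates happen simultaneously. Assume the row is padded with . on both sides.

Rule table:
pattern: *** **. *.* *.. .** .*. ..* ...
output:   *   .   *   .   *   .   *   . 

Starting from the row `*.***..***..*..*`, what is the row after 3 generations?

**..***..*..*...

.***..***..*..*.
***..***..*..*..
**..***..*..*...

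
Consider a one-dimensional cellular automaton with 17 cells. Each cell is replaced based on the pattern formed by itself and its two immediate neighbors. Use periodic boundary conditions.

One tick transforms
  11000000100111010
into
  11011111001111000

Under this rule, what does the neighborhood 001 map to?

At position 7 the neighborhood is 001; the next row has 1 there.

1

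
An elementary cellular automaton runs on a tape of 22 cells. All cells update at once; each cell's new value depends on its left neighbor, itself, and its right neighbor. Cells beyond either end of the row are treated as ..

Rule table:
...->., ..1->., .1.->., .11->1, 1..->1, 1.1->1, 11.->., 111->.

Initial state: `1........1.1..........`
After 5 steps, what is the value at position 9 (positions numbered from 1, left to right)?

.

step 1: .1........1.1.........
step 2: ..1........1.1........
step 3: ...1........1.1.......
step 4: ....1........1.1......
step 5: .....1........1.1.....
position 9 holds .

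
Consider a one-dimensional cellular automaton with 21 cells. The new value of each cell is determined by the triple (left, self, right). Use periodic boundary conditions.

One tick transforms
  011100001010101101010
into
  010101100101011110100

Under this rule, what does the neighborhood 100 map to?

At position 4 the neighborhood is 100; the next row has 0 there.

0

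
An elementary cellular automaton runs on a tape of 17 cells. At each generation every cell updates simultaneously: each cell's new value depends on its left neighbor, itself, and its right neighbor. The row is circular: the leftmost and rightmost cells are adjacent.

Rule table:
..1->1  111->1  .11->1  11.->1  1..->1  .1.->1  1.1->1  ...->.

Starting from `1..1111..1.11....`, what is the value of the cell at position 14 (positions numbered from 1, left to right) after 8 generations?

1

11111111111111..1
11111111111111111
11111111111111111  (fixed point — unchanged through generation 8)
position 14 holds 1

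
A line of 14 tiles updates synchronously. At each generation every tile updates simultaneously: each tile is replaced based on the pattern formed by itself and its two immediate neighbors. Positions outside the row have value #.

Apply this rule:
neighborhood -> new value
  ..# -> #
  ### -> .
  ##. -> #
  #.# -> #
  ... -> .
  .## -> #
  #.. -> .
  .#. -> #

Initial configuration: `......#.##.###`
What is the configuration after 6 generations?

##...#.##.#.##

generation 1: .....#######..
generation 2: ....##.....#.#
generation 3: ...###....####
generation 4: ..##.#...##...
generation 5: .#####..###..#
generation 6: ##...#.##.#.##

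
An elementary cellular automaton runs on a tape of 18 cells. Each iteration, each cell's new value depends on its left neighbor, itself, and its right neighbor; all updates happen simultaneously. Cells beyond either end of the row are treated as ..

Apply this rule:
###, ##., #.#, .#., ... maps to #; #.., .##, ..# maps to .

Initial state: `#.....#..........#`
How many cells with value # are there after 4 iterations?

14

#.###.#.########.#
##.#####.#########
.##.#####.########
..##.#####.#######
count of #: 14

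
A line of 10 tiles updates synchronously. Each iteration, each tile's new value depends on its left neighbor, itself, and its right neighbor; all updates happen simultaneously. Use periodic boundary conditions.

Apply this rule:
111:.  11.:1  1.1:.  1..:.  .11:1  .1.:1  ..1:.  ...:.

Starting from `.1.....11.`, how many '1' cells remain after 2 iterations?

3

iteration 1: .1.....11.  (fixed point — unchanged through iteration 2)
count of 1: 3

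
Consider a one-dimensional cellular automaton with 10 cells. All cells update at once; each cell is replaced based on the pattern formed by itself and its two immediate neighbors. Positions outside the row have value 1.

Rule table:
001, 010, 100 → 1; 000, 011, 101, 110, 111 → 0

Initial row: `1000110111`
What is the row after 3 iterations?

0101000000
0101100001
0100010010

0100010010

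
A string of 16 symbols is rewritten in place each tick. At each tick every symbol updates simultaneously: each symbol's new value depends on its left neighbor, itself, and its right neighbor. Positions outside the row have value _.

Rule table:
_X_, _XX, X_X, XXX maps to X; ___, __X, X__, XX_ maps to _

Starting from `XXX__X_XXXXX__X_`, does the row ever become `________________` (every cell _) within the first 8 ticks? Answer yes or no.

no

tick 1: XX___XXXXXX___X_
tick 2: X____XXXXX____X_
tick 3: X____XXXX_____X_
tick 4: X____XXX______X_
tick 5: X____XX_______X_
tick 6: X____X________X_
tick 7: X____X________X_  (fixed point — unchanged through tick 8)
tick 8 is X____X________X_, still not uniform _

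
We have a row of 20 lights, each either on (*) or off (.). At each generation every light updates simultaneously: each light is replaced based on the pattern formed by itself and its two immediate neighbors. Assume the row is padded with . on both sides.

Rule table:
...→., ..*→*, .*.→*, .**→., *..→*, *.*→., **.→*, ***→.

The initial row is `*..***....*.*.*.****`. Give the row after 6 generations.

....*****.**.*...*.*

generation 1: ***..**..**.*.*....*
generation 2: ..***.***.*.*.**..**
generation 3: .*..*...*.*.*..***.*
generation 4: ******.**.*.***..*.*
generation 5: .....*..*.*...****.*
generation 6: ....*****.**.*...*.*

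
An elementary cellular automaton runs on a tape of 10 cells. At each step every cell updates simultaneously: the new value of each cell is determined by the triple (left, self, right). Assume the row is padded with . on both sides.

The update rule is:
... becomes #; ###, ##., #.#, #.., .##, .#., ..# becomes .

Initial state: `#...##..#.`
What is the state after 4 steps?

#...######

..#.......
#...######
..#.......  (repeats step 1; period 2)
step 4: #...######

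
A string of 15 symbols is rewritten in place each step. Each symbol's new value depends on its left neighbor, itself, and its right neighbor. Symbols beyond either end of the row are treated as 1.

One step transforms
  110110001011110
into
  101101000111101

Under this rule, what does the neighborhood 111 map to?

At position 0 the neighborhood is 111; the next row has 1 there.

1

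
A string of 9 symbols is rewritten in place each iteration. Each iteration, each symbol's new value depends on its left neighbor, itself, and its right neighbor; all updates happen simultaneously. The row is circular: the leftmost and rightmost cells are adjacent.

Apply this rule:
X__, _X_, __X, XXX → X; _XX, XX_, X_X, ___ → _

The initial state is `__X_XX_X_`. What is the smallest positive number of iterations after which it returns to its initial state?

iteration 1: _XX____XX
iteration 2: ___X__X__
iteration 3: __XXXXXX_
iteration 4: _X_XXXX_X
iteration 5: _X__XX__X
iteration 6: _XXX__XXX
iteration 7: __X_XX_X_

7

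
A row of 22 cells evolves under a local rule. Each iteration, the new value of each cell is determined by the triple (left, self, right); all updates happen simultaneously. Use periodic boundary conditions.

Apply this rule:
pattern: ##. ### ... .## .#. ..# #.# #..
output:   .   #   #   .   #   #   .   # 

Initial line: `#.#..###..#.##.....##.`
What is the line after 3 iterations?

#.###.#.###...#####...
#..#..#..#.###.###.###
.#########..#...#...##

.#########..#...#...##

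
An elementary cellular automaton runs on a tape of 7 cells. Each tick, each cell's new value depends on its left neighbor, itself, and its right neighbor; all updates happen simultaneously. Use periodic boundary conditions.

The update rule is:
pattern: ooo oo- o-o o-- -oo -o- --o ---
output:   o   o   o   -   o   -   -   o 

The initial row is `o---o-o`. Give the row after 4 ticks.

o-o--oo
oo---oo
oo-o-oo
ooo-ooo

ooo-ooo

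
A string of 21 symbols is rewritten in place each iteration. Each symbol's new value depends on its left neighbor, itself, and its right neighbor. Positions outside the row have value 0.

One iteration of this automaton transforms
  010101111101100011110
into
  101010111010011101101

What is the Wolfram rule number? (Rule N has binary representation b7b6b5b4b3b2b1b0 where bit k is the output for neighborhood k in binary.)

position 6: 111 → 1  (bit 7 = 1)
position 9: 110 → 0  (bit 6 = 0)
position 2: 101 → 1  (bit 5 = 1)
position 13: 100 → 1  (bit 4 = 1)
position 5: 011 → 0  (bit 3 = 0)
position 1: 010 → 0  (bit 2 = 0)
position 0: 001 → 1  (bit 1 = 1)
position 14: 000 → 1  (bit 0 = 1)
bits b7..b0 = 10110011 = 179

179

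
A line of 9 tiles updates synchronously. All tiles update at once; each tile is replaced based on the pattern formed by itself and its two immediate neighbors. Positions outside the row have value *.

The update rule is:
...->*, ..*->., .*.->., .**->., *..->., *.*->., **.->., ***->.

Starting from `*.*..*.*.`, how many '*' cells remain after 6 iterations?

7

.........
.*******.
.........  (repeats iteration 1; period 2)
iteration 6: .*******.
count of *: 7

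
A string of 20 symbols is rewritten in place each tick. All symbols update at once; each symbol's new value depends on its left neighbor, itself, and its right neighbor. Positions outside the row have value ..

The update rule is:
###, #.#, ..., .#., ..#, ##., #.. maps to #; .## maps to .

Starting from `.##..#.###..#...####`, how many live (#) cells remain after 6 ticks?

16

#.#####.########.###
##.#####.########.##
.##.#####.########.#
#.##.#####.#########
##.##.#####.########
.##.##.#####.#######
count of #: 16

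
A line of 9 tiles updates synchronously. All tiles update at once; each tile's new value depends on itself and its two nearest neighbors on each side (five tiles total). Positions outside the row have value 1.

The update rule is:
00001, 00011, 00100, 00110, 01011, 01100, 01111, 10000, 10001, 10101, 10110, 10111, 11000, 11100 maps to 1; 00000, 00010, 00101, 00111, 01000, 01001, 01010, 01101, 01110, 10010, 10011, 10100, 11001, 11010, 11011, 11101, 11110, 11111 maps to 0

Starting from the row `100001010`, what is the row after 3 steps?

111010001

111100011
000111101
111010001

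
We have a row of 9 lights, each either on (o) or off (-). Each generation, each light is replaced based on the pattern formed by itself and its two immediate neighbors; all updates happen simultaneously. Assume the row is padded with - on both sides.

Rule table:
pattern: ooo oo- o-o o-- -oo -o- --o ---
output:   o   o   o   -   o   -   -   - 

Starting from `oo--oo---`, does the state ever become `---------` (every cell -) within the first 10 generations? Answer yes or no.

oo--oo---  (fixed point — unchanged through generation 10)
generation 10 is oo--oo---, still not uniform -

no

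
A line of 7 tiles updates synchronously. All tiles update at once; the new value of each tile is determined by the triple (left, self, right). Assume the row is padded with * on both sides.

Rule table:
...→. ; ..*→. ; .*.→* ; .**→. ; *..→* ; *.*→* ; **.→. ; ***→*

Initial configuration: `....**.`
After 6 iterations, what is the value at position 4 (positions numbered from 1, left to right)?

*.....*
.*.....
***....
**.*...
*.***..
.*.*.*.
position 4 holds *

*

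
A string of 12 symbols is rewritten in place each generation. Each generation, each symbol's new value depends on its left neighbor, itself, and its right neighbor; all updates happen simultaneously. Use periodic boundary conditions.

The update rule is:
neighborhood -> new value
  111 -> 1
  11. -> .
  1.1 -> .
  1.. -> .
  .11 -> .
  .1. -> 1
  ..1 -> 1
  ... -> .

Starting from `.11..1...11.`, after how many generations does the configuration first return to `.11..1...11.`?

1...11..1...
1..1...11..1
..11..1...1.
.1...11..11.
11..1...1...
...11..11..1
..1...1...11
.11..11..1..
1...1...11..
1..11..1...1
..1...11..1.
.11..1...11.

12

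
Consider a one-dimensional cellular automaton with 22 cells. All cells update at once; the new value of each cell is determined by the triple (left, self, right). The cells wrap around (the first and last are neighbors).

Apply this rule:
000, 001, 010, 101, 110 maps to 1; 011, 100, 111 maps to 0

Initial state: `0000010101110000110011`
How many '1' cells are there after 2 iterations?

12

iteration 1: 0111111110010111010101
iteration 2: 1000000010111001111111
count of 1: 12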